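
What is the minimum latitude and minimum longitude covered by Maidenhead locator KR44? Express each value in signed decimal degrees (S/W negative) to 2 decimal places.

84.00, 28.00

Field K=10, R=17: +10·20° lon, +17·10° lat → SW at lon 20°, lat 80°.
Square 4, 4: +4·2° lon, +4·1° lat → SW at lon 28°, lat 84°.
latitude 84.00, longitude 28.00.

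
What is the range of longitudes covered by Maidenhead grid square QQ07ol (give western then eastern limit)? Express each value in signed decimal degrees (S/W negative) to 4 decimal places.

Field Q=16, Q=16: +16·20° lon, +16·10° lat → SW at lon 140°, lat 70°.
Square 0, 7: +0·2° lon, +7·1° lat → SW at lon 140°, lat 77°.
Subsquare o=14, l=11: +14·0.0833333° lon, +11·0.0416667° lat → SW at lon 141.167°, lat 77.4583°.
Cell spans 0.0833333° lon × 0.0416667° lat.
west 141.1667, east 141.2500.

141.1667, 141.2500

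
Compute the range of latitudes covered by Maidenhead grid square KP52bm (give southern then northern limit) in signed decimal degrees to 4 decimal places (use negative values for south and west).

62.5000, 62.5417

Field K=10, P=15: +10·20° lon, +15·10° lat → SW at lon 20°, lat 60°.
Square 5, 2: +5·2° lon, +2·1° lat → SW at lon 30°, lat 62°.
Subsquare b=1, m=12: +1·0.0833333° lon, +12·0.0416667° lat → SW at lon 30.0833°, lat 62.5°.
Cell spans 0.0833333° lon × 0.0416667° lat.
south 62.5000, north 62.5417.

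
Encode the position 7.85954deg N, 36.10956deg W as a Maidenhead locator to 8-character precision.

HJ17wu66

Offset from 180°W / 90°S: lon 143.89044°, lat 97.85954°.
Field (20°×10°, letters A–R): lon ⌊143.89044/20⌋ = 7 → H; lat ⌊97.85954/10⌋ = 9 → J.
Square (2°×1°, digits 0–9): lon ⌊3.89044/2⌋ = 1; lat ⌊7.85954/1⌋ = 7.
Subsquare (5′×2.5′, letters a–x): lon ⌊1.89044/0.0833333⌋ = 22 → w; lat ⌊0.85954/0.0416667⌋ = 20 → u.
Extended square (30″×15″, digits 0–9): lon ⌊0.05711/0.00833333⌋ = 6; lat ⌊0.02621/0.00416667⌋ = 6.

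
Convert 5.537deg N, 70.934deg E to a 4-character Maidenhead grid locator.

MJ55

Shift to the Maidenhead origin (180°W, 90°S): lon 250.93, lat 95.54.
Field: 250.93/20 → 12 → M, 95.54/10 → 9 → J; chars MJ.
Square: 10.93/2 → 5, 5.54/1 → 5; chars 55.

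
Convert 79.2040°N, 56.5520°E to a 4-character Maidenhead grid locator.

LQ89

Add 180° to longitude and 90° to latitude: 236.55, 169.20.
Field: 236.55/20 → 11 → L, 169.20/10 → 16 → Q; chars LQ.
Square: 16.55/2 → 8, 9.20/1 → 9; chars 89.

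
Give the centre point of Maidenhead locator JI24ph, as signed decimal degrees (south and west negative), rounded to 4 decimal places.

-5.6875, 5.2917

Field J=9, I=8: +9·20° lon, +8·10° lat → SW at lon 0°, lat -10°.
Square 2, 4: +2·2° lon, +4·1° lat → SW at lon 4°, lat -6°.
Subsquare p=15, h=7: +15·0.0833333° lon, +7·0.0416667° lat → SW at lon 5.25°, lat -5.70833°.
Cell spans 0.0833333° lon × 0.0416667° lat. Centre is SW corner plus half of each.
latitude -5.6875, longitude 5.2917.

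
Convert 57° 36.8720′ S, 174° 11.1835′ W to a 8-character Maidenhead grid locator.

Offset from 180°W / 90°S: lon 5.81361°, lat 32.38547°.
Field: lon ⌊5.81361/20⌋ = 0 → A; lat ⌊32.38547/10⌋ = 3 → D.
Square: lon ⌊5.81361/2⌋ = 2; lat ⌊2.38547/1⌋ = 2.
Subsquare: lon ⌊1.81361/0.0833333⌋ = 21 → v; lat ⌊0.38547/0.0416667⌋ = 9 → j.
Extended square: lon ⌊0.06361/0.00833333⌋ = 7; lat ⌊0.01047/0.00416667⌋ = 2.

AD22vj72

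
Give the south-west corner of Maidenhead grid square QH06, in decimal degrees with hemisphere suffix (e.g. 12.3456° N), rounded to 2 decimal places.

Field Q=16, H=7: +16·20° lon, +7·10° lat → SW at lon 140°, lat -20°.
Square 0, 6: +0·2° lon, +6·1° lat → SW at lon 140°, lat -14°.
latitude 14.00° S, longitude 140.00° E.

14.00° S, 140.00° E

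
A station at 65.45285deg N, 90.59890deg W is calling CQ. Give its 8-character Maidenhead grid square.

EP45qk88

Shift to the Maidenhead origin (180°W, 90°S): lon 89.40110, lat 155.45285.
Field: 89.40110/20 → 4 → E, 155.45285/10 → 15 → P; chars EP.
Square: 9.40110/2 → 4, 5.45285/1 → 5; chars 45.
Subsquare: 1.40110/0.0833333 → 16 → q, 0.45285/0.0416667 → 10 → k; chars qk.
Extended square: 0.06777/0.00833333 → 8, 0.03618/0.00416667 → 8; chars 88.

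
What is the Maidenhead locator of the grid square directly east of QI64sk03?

QI64sk13

Longitude extended square 0; +1 → 1.
The latitude characters are unchanged.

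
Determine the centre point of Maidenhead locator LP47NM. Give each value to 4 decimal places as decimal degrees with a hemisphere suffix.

Field L=11, P=15: +11·20° lon, +15·10° lat → SW at lon 40°, lat 60°.
Square 4, 7: +4·2° lon, +7·1° lat → SW at lon 48°, lat 67°.
Subsquare n=13, m=12: +13·0.0833333° lon, +12·0.0416667° lat → SW at lon 49.0833°, lat 67.5°.
Cell spans 0.0833333° lon × 0.0416667° lat. Centre is SW corner plus half of each.
latitude 67.5208° N, longitude 49.1250° E.

67.5208° N, 49.1250° E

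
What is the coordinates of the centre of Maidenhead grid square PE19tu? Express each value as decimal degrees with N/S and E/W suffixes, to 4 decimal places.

40.1458° S, 123.6250° E

Field P=15, E=4: +15·20° lon, +4·10° lat → SW at lon 120°, lat -50°.
Square 1, 9: +1·2° lon, +9·1° lat → SW at lon 122°, lat -41°.
Subsquare t=19, u=20: +19·0.0833333° lon, +20·0.0416667° lat → SW at lon 123.583°, lat -40.1667°.
Cell spans 0.0833333° lon × 0.0416667° lat. Centre is SW corner plus half of each.
latitude 40.1458° S, longitude 123.6250° E.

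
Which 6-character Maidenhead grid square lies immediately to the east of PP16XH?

PP26ah

Longitude subsquare x = 23; +1 → 24, wraps to 0 = a, carry into square.
Longitude square 1; +1 → 2.
The latitude characters are unchanged.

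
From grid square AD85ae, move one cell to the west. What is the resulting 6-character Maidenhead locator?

AD75xe

Longitude subsquare a = 0; −1 → -1, wraps to 23 = x, carry into square.
Longitude square 8; −1 → 7.
The latitude characters are unchanged.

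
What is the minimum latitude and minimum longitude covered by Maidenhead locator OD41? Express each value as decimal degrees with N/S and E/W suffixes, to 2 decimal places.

59.00° S, 108.00° E

Field O=14, D=3: +14·20° lon, +3·10° lat → SW at lon 100°, lat -60°.
Square 4, 1: +4·2° lon, +1·1° lat → SW at lon 108°, lat -59°.
latitude 59.00° S, longitude 108.00° E.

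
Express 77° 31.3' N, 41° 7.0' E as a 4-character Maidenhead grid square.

LQ07

Offset from 180°W / 90°S: lon 221.12°, lat 167.52°.
Field (20°×10°, letters A–R): lon ⌊221.12/20⌋ = 11 → L; lat ⌊167.52/10⌋ = 16 → Q.
Square (2°×1°, digits 0–9): lon ⌊1.12/2⌋ = 0; lat ⌊7.52/1⌋ = 7.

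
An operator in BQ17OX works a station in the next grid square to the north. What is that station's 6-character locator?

Latitude subsquare x = 23; +1 → 24, wraps to 0 = a, carry into square.
Latitude square 7; +1 → 8.
The longitude characters are unchanged.

BQ18oa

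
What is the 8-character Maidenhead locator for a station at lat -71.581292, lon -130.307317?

Shift to the Maidenhead origin (180°W, 90°S): lon 49.69268, lat 18.41871.
Field (20°×10°, letters A–R): lon ⌊49.69268/20⌋ = 2 → C; lat ⌊18.41871/10⌋ = 1 → B.
Square (2°×1°, digits 0–9): lon ⌊9.69268/2⌋ = 4; lat ⌊8.41871/1⌋ = 8.
Subsquare (5′×2.5′, letters a–x): lon ⌊1.69268/0.0833333⌋ = 20 → u; lat ⌊0.41871/0.0416667⌋ = 10 → k.
Extended square (30″×15″, digits 0–9): lon ⌊0.02602/0.00833333⌋ = 3; lat ⌊0.00204/0.00416667⌋ = 0.

CB48uk30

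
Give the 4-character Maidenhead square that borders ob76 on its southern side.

OB75

Latitude square 6; −1 → 5.
The longitude characters are unchanged.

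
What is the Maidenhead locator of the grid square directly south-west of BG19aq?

Longitude subsquare a = 0; −1 → -1, wraps to 23 = x, carry into square.
Longitude square 1; −1 → 0.
Latitude subsquare q = 16; −1 → 15 = p.

BG09xp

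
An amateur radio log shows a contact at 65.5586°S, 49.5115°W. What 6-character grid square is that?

GC54fk

Offset from 180°W / 90°S: lon 130.4885°, lat 24.4414°.
Field (20°×10°, letters A–R): 130.4885/20 → 6 → G, 24.4414/10 → 2 → C; chars GC.
Square (2°×1°, digits 0–9): 10.4885/2 → 5, 4.4414/1 → 4; chars 54.
Subsquare (5′×2.5′, letters a–x): 0.4885/0.0833333 → 5 → f, 0.4414/0.0416667 → 10 → k; chars fk.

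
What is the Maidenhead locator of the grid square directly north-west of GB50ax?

Longitude subsquare a = 0; −1 → -1, wraps to 23 = x, carry into square.
Longitude square 5; −1 → 4.
Latitude subsquare x = 23; +1 → 24, wraps to 0 = a, carry into square.
Latitude square 0; +1 → 1.

GB41xa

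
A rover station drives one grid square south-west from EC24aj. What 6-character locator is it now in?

EC14xi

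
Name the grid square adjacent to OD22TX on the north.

OD23ta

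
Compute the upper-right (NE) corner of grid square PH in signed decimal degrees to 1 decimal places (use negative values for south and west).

-10.0, 140.0

Field P=15, H=7: +15·20° lon, +7·10° lat → SW at lon 120°, lat -20°.
Cell spans 20° lon × 10° lat. NE corner is SW corner plus one full cell.
latitude -10.0, longitude 140.0.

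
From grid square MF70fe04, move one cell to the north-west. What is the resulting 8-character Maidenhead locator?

MF70ee95

Longitude extended square 0; −1 → -1, wraps to 9, carry into subsquare.
Longitude subsquare f = 5; −1 → 4 = e.
Latitude extended square 4; +1 → 5.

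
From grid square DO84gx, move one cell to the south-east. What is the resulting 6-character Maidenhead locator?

Longitude subsquare g = 6; +1 → 7 = h.
Latitude subsquare x = 23; −1 → 22 = w.

DO84hw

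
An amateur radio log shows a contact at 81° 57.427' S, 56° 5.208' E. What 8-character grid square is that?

LA88bb00

Add 180° to longitude and 90° to latitude: 236.08680, 8.04288.
Field (20°×10°, letters A–R): 236.08680/20 → 11 → L, 8.04288/10 → 0 → A; chars LA.
Square (2°×1°, digits 0–9): 16.08680/2 → 8, 8.04288/1 → 8; chars 88.
Subsquare (5′×2.5′, letters a–x): 0.08680/0.0833333 → 1 → b, 0.04288/0.0416667 → 1 → b; chars bb.
Extended square (30″×15″, digits 0–9): 0.00347/0.00833333 → 0, 0.00122/0.00416667 → 0; chars 00.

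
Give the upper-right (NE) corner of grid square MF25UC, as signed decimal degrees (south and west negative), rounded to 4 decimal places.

-34.8750, 65.7500

Field M=12, F=5: +12·20° lon, +5·10° lat → SW at lon 60°, lat -40°.
Square 2, 5: +2·2° lon, +5·1° lat → SW at lon 64°, lat -35°.
Subsquare u=20, c=2: +20·0.0833333° lon, +2·0.0416667° lat → SW at lon 65.6667°, lat -34.9167°.
Cell spans 0.0833333° lon × 0.0416667° lat. NE corner is SW corner plus one full cell.
latitude -34.8750, longitude 65.7500.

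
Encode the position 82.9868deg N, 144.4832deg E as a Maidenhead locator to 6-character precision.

QR22fx

Offset from 180°W / 90°S: lon 324.4832°, lat 172.9868°.
Field (20°×10°, letters A–R): lon ⌊324.4832/20⌋ = 16 → Q; lat ⌊172.9868/10⌋ = 17 → R.
Square (2°×1°, digits 0–9): lon ⌊4.4832/2⌋ = 2; lat ⌊2.9868/1⌋ = 2.
Subsquare (5′×2.5′, letters a–x): lon ⌊0.4832/0.0833333⌋ = 5 → f; lat ⌊0.9868/0.0416667⌋ = 23 → x.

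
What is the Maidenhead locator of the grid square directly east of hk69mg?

HK69ng

Longitude subsquare m = 12; +1 → 13 = n.
The latitude characters are unchanged.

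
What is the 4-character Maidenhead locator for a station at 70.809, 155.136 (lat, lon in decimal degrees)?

Shift to the Maidenhead origin (180°W, 90°S): lon 335.14, lat 160.81.
Field: lon ⌊335.14/20⌋ = 16 → Q; lat ⌊160.81/10⌋ = 16 → Q.
Square: lon ⌊15.14/2⌋ = 7; lat ⌊0.81/1⌋ = 0.

QQ70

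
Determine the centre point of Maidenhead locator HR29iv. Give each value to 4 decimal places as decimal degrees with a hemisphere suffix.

89.8958° N, 35.2917° W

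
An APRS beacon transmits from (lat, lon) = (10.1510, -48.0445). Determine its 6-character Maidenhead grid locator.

Shift to the Maidenhead origin (180°W, 90°S): lon 131.9555, lat 100.1510.
Field: lon ⌊131.9555/20⌋ = 6 → G; lat ⌊100.1510/10⌋ = 10 → K.
Square: lon ⌊11.9555/2⌋ = 5; lat ⌊0.1510/1⌋ = 0.
Subsquare: lon ⌊1.9555/0.0833333⌋ = 23 → x; lat ⌊0.1510/0.0416667⌋ = 3 → d.

GK50xd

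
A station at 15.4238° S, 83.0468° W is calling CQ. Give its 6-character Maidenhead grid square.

Shift to the Maidenhead origin (180°W, 90°S): lon 96.9532, lat 74.5762.
Field: 96.9532/20 → 4 → E, 74.5762/10 → 7 → H; chars EH.
Square: 16.9532/2 → 8, 4.5762/1 → 4; chars 84.
Subsquare: 0.9532/0.0833333 → 11 → l, 0.5762/0.0416667 → 13 → n; chars ln.

EH84ln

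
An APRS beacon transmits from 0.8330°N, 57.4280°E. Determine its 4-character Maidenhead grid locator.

LJ80

Offset from 180°W / 90°S: lon 237.43°, lat 90.83°.
Field (20°×10°, letters A–R): lon ⌊237.43/20⌋ = 11 → L; lat ⌊90.83/10⌋ = 9 → J.
Square (2°×1°, digits 0–9): lon ⌊17.43/2⌋ = 8; lat ⌊0.83/1⌋ = 0.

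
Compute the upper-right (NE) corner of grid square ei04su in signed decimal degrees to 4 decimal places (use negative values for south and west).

Field E=4, I=8: +4·20° lon, +8·10° lat → SW at lon -100°, lat -10°.
Square 0, 4: +0·2° lon, +4·1° lat → SW at lon -100°, lat -6°.
Subsquare s=18, u=20: +18·0.0833333° lon, +20·0.0416667° lat → SW at lon -98.5°, lat -5.16667°.
Cell spans 0.0833333° lon × 0.0416667° lat. NE corner is SW corner plus one full cell.
latitude -5.1250, longitude -98.4167.

-5.1250, -98.4167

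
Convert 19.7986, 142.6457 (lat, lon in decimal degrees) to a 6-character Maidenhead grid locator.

QK19ht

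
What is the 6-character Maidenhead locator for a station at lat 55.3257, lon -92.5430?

EO35rh

Offset from 180°W / 90°S: lon 87.4570°, lat 145.3257°.
Field: lon ⌊87.4570/20⌋ = 4 → E; lat ⌊145.3257/10⌋ = 14 → O.
Square: lon ⌊7.4570/2⌋ = 3; lat ⌊5.3257/1⌋ = 5.
Subsquare: lon ⌊1.4570/0.0833333⌋ = 17 → r; lat ⌊0.3257/0.0416667⌋ = 7 → h.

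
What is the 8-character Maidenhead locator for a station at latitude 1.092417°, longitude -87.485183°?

EJ61gc12

Add 180° to longitude and 90° to latitude: 92.51482, 91.09242.
Field: lon ⌊92.51482/20⌋ = 4 → E; lat ⌊91.09242/10⌋ = 9 → J.
Square: lon ⌊12.51482/2⌋ = 6; lat ⌊1.09242/1⌋ = 1.
Subsquare: lon ⌊0.51482/0.0833333⌋ = 6 → g; lat ⌊0.09242/0.0416667⌋ = 2 → c.
Extended square: lon ⌊0.01482/0.00833333⌋ = 1; lat ⌊0.00908/0.00416667⌋ = 2.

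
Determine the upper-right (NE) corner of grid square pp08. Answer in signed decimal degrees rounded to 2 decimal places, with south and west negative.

69.00, 122.00

Field P=15, P=15: +15·20° lon, +15·10° lat → SW at lon 120°, lat 60°.
Square 0, 8: +0·2° lon, +8·1° lat → SW at lon 120°, lat 68°.
Cell spans 2° lon × 1° lat. NE corner is SW corner plus one full cell.
latitude 69.00, longitude 122.00.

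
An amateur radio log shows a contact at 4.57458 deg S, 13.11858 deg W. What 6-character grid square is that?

II35kk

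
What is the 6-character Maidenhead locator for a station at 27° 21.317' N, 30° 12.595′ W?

HL47vi

Shift to the Maidenhead origin (180°W, 90°S): lon 149.7901, lat 117.3553.
Field: 149.7901/20 → 7 → H, 117.3553/10 → 11 → L; chars HL.
Square: 9.7901/2 → 4, 7.3553/1 → 7; chars 47.
Subsquare: 1.7901/0.0833333 → 21 → v, 0.3553/0.0416667 → 8 → i; chars vi.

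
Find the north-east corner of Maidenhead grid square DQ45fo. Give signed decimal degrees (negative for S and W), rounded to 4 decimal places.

Field D=3, Q=16: +3·20° lon, +16·10° lat → SW at lon -120°, lat 70°.
Square 4, 5: +4·2° lon, +5·1° lat → SW at lon -112°, lat 75°.
Subsquare f=5, o=14: +5·0.0833333° lon, +14·0.0416667° lat → SW at lon -111.583°, lat 75.5833°.
Cell spans 0.0833333° lon × 0.0416667° lat. NE corner is SW corner plus one full cell.
latitude 75.6250, longitude -111.5000.

75.6250, -111.5000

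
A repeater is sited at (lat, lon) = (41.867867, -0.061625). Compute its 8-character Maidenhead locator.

IN91xu28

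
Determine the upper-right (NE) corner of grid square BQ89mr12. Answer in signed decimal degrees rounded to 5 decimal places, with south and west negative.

Field B=1, Q=16: +1·20° lon, +16·10° lat → SW at lon -160°, lat 70°.
Square 8, 9: +8·2° lon, +9·1° lat → SW at lon -144°, lat 79°.
Subsquare m=12, r=17: +12·0.0833333° lon, +17·0.0416667° lat → SW at lon -143°, lat 79.7083°.
Extended square 1, 2: +1·0.00833333° lon, +2·0.00416667° lat → SW at lon -142.992°, lat 79.7167°.
Cell spans 0.00833333° lon × 0.00416667° lat. NE corner is SW corner plus one full cell.
latitude 79.72083, longitude -142.98333.

79.72083, -142.98333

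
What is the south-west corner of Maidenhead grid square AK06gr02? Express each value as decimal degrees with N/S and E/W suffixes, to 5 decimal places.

16.71667° N, 179.50000° W

Field A=0, K=10: +0·20° lon, +10·10° lat → SW at lon -180°, lat 10°.
Square 0, 6: +0·2° lon, +6·1° lat → SW at lon -180°, lat 16°.
Subsquare g=6, r=17: +6·0.0833333° lon, +17·0.0416667° lat → SW at lon -179.5°, lat 16.7083°.
Extended square 0, 2: +0·0.00833333° lon, +2·0.00416667° lat → SW at lon -179.5°, lat 16.7167°.
latitude 16.71667° N, longitude 179.50000° W.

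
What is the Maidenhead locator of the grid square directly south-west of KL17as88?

KL17as77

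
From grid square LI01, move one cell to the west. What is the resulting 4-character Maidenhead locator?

Longitude square 0; −1 → -1, wraps to 9, carry into field.
Longitude field L = 11; −1 → 10 = K.
The latitude characters are unchanged.

KI91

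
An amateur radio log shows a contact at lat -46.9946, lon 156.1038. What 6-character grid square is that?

QE83ba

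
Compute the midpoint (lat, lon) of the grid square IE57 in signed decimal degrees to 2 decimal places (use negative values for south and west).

Field I=8, E=4: +8·20° lon, +4·10° lat → SW at lon -20°, lat -50°.
Square 5, 7: +5·2° lon, +7·1° lat → SW at lon -10°, lat -43°.
Cell spans 2° lon × 1° lat. Centre is SW corner plus half of each.
latitude -42.50, longitude -9.00.

-42.50, -9.00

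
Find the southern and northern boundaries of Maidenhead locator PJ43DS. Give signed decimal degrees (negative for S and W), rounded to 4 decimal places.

3.7500, 3.7917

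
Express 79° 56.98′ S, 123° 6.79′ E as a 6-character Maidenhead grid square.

Add 180° to longitude and 90° to latitude: 303.1132, 10.0503.
Field (20°×10°, letters A–R): 303.1132/20 → 15 → P, 10.0503/10 → 1 → B; chars PB.
Square (2°×1°, digits 0–9): 3.1132/2 → 1, 0.0503/1 → 0; chars 10.
Subsquare (5′×2.5′, letters a–x): 1.1132/0.0833333 → 13 → n, 0.0503/0.0416667 → 1 → b; chars nb.

PB10nb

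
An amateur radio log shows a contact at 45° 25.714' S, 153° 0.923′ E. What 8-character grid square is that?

QE64mn17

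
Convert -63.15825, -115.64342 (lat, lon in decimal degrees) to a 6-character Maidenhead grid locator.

DC26eu

Offset from 180°W / 90°S: lon 64.3566°, lat 26.8417°.
Field (20°×10°, letters A–R): 64.3566/20 → 3 → D, 26.8417/10 → 2 → C; chars DC.
Square (2°×1°, digits 0–9): 4.3566/2 → 2, 6.8417/1 → 6; chars 26.
Subsquare (5′×2.5′, letters a–x): 0.3566/0.0833333 → 4 → e, 0.8417/0.0416667 → 20 → u; chars eu.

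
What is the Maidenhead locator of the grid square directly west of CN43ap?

Longitude subsquare a = 0; −1 → -1, wraps to 23 = x, carry into square.
Longitude square 4; −1 → 3.
The latitude characters are unchanged.

CN33xp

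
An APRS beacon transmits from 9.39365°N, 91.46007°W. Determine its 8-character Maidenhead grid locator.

EJ49gj44

Offset from 180°W / 90°S: lon 88.53993°, lat 99.39365°.
Field: lon ⌊88.53993/20⌋ = 4 → E; lat ⌊99.39365/10⌋ = 9 → J.
Square: lon ⌊8.53993/2⌋ = 4; lat ⌊9.39365/1⌋ = 9.
Subsquare: lon ⌊0.53993/0.0833333⌋ = 6 → g; lat ⌊0.39365/0.0416667⌋ = 9 → j.
Extended square: lon ⌊0.03993/0.00833333⌋ = 4; lat ⌊0.01865/0.00416667⌋ = 4.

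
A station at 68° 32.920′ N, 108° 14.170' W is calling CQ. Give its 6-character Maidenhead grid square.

Shift to the Maidenhead origin (180°W, 90°S): lon 71.7638, lat 158.5487.
Field (20°×10°, letters A–R): lon ⌊71.7638/20⌋ = 3 → D; lat ⌊158.5487/10⌋ = 15 → P.
Square (2°×1°, digits 0–9): lon ⌊11.7638/2⌋ = 5; lat ⌊8.5487/1⌋ = 8.
Subsquare (5′×2.5′, letters a–x): lon ⌊1.7638/0.0833333⌋ = 21 → v; lat ⌊0.5487/0.0416667⌋ = 13 → n.

DP58vn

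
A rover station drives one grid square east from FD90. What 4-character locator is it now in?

GD00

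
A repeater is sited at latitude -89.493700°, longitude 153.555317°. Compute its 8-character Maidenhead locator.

Add 180° to longitude and 90° to latitude: 333.55532, 0.50630.
Field: 333.55532/20 → 16 → Q, 0.50630/10 → 0 → A; chars QA.
Square: 13.55532/2 → 6, 0.50630/1 → 0; chars 60.
Subsquare: 1.55532/0.0833333 → 18 → s, 0.50630/0.0416667 → 12 → m; chars sm.
Extended square: 0.05532/0.00833333 → 6, 0.00630/0.00416667 → 1; chars 61.

QA60sm61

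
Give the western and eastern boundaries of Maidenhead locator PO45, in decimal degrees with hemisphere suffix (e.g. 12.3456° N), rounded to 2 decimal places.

Field P=15, O=14: +15·20° lon, +14·10° lat → SW at lon 120°, lat 50°.
Square 4, 5: +4·2° lon, +5·1° lat → SW at lon 128°, lat 55°.
Cell spans 2° lon × 1° lat.
west 128.00° E, east 130.00° E.

128.00° E, 130.00° E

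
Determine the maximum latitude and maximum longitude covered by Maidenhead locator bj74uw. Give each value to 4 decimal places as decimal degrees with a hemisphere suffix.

Field B=1, J=9: +1·20° lon, +9·10° lat → SW at lon -160°, lat 0°.
Square 7, 4: +7·2° lon, +4·1° lat → SW at lon -146°, lat 4°.
Subsquare u=20, w=22: +20·0.0833333° lon, +22·0.0416667° lat → SW at lon -144.333°, lat 4.91667°.
Cell spans 0.0833333° lon × 0.0416667° lat. NE corner is SW corner plus one full cell.
latitude 4.9583° N, longitude 144.2500° W.

4.9583° N, 144.2500° W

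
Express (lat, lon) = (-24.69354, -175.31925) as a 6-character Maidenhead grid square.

Add 180° to longitude and 90° to latitude: 4.6807, 65.3065.
Field: 4.6807/20 → 0 → A, 65.3065/10 → 6 → G; chars AG.
Square: 4.6807/2 → 2, 5.3065/1 → 5; chars 25.
Subsquare: 0.6807/0.0833333 → 8 → i, 0.3065/0.0416667 → 7 → h; chars ih.

AG25ih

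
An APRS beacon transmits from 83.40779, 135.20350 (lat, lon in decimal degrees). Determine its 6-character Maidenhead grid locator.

Add 180° to longitude and 90° to latitude: 315.2035, 173.4078.
Field: 315.2035/20 → 15 → P, 173.4078/10 → 17 → R; chars PR.
Square: 15.2035/2 → 7, 3.4078/1 → 3; chars 73.
Subsquare: 1.2035/0.0833333 → 14 → o, 0.4078/0.0416667 → 9 → j; chars oj.

PR73oj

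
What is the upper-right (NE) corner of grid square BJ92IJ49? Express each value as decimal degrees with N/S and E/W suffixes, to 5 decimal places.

Field B=1, J=9: +1·20° lon, +9·10° lat → SW at lon -160°, lat 0°.
Square 9, 2: +9·2° lon, +2·1° lat → SW at lon -142°, lat 2°.
Subsquare i=8, j=9: +8·0.0833333° lon, +9·0.0416667° lat → SW at lon -141.333°, lat 2.375°.
Extended square 4, 9: +4·0.00833333° lon, +9·0.00416667° lat → SW at lon -141.3°, lat 2.4125°.
Cell spans 0.00833333° lon × 0.00416667° lat. NE corner is SW corner plus one full cell.
latitude 2.41667° N, longitude 141.29167° W.

2.41667° N, 141.29167° W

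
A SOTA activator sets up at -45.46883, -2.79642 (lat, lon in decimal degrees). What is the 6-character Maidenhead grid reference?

IE84om

Shift to the Maidenhead origin (180°W, 90°S): lon 177.2036, lat 44.5312.
Field (20°×10°, letters A–R): 177.2036/20 → 8 → I, 44.5312/10 → 4 → E; chars IE.
Square (2°×1°, digits 0–9): 17.2036/2 → 8, 4.5312/1 → 4; chars 84.
Subsquare (5′×2.5′, letters a–x): 1.2036/0.0833333 → 14 → o, 0.5312/0.0416667 → 12 → m; chars om.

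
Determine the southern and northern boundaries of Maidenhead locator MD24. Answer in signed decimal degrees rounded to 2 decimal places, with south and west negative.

-56.00, -55.00

Field M=12, D=3: +12·20° lon, +3·10° lat → SW at lon 60°, lat -60°.
Square 2, 4: +2·2° lon, +4·1° lat → SW at lon 64°, lat -56°.
Cell spans 2° lon × 1° lat.
south -56.00, north -55.00.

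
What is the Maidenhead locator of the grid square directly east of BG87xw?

BG97aw

Longitude subsquare x = 23; +1 → 24, wraps to 0 = a, carry into square.
Longitude square 8; +1 → 9.
The latitude characters are unchanged.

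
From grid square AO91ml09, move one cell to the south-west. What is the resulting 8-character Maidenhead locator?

Longitude extended square 0; −1 → -1, wraps to 9, carry into subsquare.
Longitude subsquare m = 12; −1 → 11 = l.
Latitude extended square 9; −1 → 8.

AO91ll98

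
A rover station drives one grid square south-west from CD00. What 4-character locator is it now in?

Longitude square 0; −1 → -1, wraps to 9, carry into field.
Longitude field C = 2; −1 → 1 = B.
Latitude square 0; −1 → -1, wraps to 9, carry into field.
Latitude field D = 3; −1 → 2 = C.

BC99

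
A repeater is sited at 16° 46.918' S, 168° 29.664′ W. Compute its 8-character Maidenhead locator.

AH53sf02

Add 180° to longitude and 90° to latitude: 11.50560, 73.21803.
Field: 11.50560/20 → 0 → A, 73.21803/10 → 7 → H; chars AH.
Square: 11.50560/2 → 5, 3.21803/1 → 3; chars 53.
Subsquare: 1.50560/0.0833333 → 18 → s, 0.21803/0.0416667 → 5 → f; chars sf.
Extended square: 0.00560/0.00833333 → 0, 0.00970/0.00416667 → 2; chars 02.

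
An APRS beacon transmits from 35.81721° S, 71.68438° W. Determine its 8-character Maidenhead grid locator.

Add 180° to longitude and 90° to latitude: 108.31562, 54.18279.
Field (20°×10°, letters A–R): 108.31562/20 → 5 → F, 54.18279/10 → 5 → F; chars FF.
Square (2°×1°, digits 0–9): 8.31562/2 → 4, 4.18279/1 → 4; chars 44.
Subsquare (5′×2.5′, letters a–x): 0.31562/0.0833333 → 3 → d, 0.18279/0.0416667 → 4 → e; chars de.
Extended square (30″×15″, digits 0–9): 0.06562/0.00833333 → 7, 0.01612/0.00416667 → 3; chars 73.

FF44de73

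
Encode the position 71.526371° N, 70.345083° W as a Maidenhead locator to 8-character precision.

Add 180° to longitude and 90° to latitude: 109.65492, 161.52637.
Field (20°×10°, letters A–R): 109.65492/20 → 5 → F, 161.52637/10 → 16 → Q; chars FQ.
Square (2°×1°, digits 0–9): 9.65492/2 → 4, 1.52637/1 → 1; chars 41.
Subsquare (5′×2.5′, letters a–x): 1.65492/0.0833333 → 19 → t, 0.52637/0.0416667 → 12 → m; chars tm.
Extended square (30″×15″, digits 0–9): 0.07158/0.00833333 → 8, 0.02637/0.00416667 → 6; chars 86.

FQ41tm86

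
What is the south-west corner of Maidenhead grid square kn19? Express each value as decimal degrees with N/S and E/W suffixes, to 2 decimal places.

49.00° N, 22.00° E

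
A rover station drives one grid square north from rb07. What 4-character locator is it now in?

RB08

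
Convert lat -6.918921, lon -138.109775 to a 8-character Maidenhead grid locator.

CI03wb69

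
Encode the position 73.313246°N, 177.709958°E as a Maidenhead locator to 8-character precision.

Add 180° to longitude and 90° to latitude: 357.70996, 163.31325.
Field (20°×10°, letters A–R): 357.70996/20 → 17 → R, 163.31325/10 → 16 → Q; chars RQ.
Square (2°×1°, digits 0–9): 17.70996/2 → 8, 3.31325/1 → 3; chars 83.
Subsquare (5′×2.5′, letters a–x): 1.70996/0.0833333 → 20 → u, 0.31325/0.0416667 → 7 → h; chars uh.
Extended square (30″×15″, digits 0–9): 0.04329/0.00833333 → 5, 0.02158/0.00416667 → 5; chars 55.

RQ83uh55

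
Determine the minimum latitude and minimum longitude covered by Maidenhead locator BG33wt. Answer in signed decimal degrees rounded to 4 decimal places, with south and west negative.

Field B=1, G=6: +1·20° lon, +6·10° lat → SW at lon -160°, lat -30°.
Square 3, 3: +3·2° lon, +3·1° lat → SW at lon -154°, lat -27°.
Subsquare w=22, t=19: +22·0.0833333° lon, +19·0.0416667° lat → SW at lon -152.167°, lat -26.2083°.
latitude -26.2083, longitude -152.1667.

-26.2083, -152.1667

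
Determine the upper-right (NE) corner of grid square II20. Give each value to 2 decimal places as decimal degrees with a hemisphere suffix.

9.00° S, 14.00° W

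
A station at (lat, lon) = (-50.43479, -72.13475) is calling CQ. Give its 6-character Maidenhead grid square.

FD39wn

Add 180° to longitude and 90° to latitude: 107.8653, 39.5652.
Field: lon ⌊107.8653/20⌋ = 5 → F; lat ⌊39.5652/10⌋ = 3 → D.
Square: lon ⌊7.8653/2⌋ = 3; lat ⌊9.5652/1⌋ = 9.
Subsquare: lon ⌊1.8653/0.0833333⌋ = 22 → w; lat ⌊0.5652/0.0416667⌋ = 13 → n.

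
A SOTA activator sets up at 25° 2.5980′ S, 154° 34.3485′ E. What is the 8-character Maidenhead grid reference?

QG74gw89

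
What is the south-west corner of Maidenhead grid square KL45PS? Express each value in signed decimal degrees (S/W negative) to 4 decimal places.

25.7500, 29.2500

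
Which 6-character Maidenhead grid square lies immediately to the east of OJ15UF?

Longitude subsquare u = 20; +1 → 21 = v.
The latitude characters are unchanged.

OJ15vf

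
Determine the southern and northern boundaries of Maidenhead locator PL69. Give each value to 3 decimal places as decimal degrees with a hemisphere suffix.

Field P=15, L=11: +15·20° lon, +11·10° lat → SW at lon 120°, lat 20°.
Square 6, 9: +6·2° lon, +9·1° lat → SW at lon 132°, lat 29°.
Cell spans 2° lon × 1° lat.
south 29.000° N, north 30.000° N.

29.000° N, 30.000° N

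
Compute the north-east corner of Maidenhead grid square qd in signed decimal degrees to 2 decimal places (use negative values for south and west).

-50.00, 160.00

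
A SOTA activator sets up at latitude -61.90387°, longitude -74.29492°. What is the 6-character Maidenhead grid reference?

FC28uc

Add 180° to longitude and 90° to latitude: 105.7051, 28.0961.
Field: lon ⌊105.7051/20⌋ = 5 → F; lat ⌊28.0961/10⌋ = 2 → C.
Square: lon ⌊5.7051/2⌋ = 2; lat ⌊8.0961/1⌋ = 8.
Subsquare: lon ⌊1.7051/0.0833333⌋ = 20 → u; lat ⌊0.0961/0.0416667⌋ = 2 → c.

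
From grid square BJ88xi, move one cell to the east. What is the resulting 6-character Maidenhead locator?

Longitude subsquare x = 23; +1 → 24, wraps to 0 = a, carry into square.
Longitude square 8; +1 → 9.
The latitude characters are unchanged.

BJ98ai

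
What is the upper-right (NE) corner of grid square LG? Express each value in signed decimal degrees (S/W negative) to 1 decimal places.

-20.0, 60.0

Field L=11, G=6: +11·20° lon, +6·10° lat → SW at lon 40°, lat -30°.
Cell spans 20° lon × 10° lat. NE corner is SW corner plus one full cell.
latitude -20.0, longitude 60.0.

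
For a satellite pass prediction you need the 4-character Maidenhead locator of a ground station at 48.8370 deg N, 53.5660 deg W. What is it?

GN38

Shift to the Maidenhead origin (180°W, 90°S): lon 126.43, lat 138.84.
Field: lon ⌊126.43/20⌋ = 6 → G; lat ⌊138.84/10⌋ = 13 → N.
Square: lon ⌊6.43/2⌋ = 3; lat ⌊8.84/1⌋ = 8.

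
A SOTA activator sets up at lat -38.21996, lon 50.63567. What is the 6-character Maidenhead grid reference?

Offset from 180°W / 90°S: lon 230.6357°, lat 51.7800°.
Field (20°×10°, letters A–R): lon ⌊230.6357/20⌋ = 11 → L; lat ⌊51.7800/10⌋ = 5 → F.
Square (2°×1°, digits 0–9): lon ⌊10.6357/2⌋ = 5; lat ⌊1.7800/1⌋ = 1.
Subsquare (5′×2.5′, letters a–x): lon ⌊0.6357/0.0833333⌋ = 7 → h; lat ⌊0.7800/0.0416667⌋ = 18 → s.

LF51hs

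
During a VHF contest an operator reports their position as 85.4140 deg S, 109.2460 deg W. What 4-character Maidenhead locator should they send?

DA54

Shift to the Maidenhead origin (180°W, 90°S): lon 70.75, lat 4.59.
Field: lon ⌊70.75/20⌋ = 3 → D; lat ⌊4.59/10⌋ = 0 → A.
Square: lon ⌊10.75/2⌋ = 5; lat ⌊4.59/1⌋ = 4.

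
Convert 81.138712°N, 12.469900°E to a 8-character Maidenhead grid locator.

JR61fd63

Offset from 180°W / 90°S: lon 192.46990°, lat 171.13871°.
Field (20°×10°, letters A–R): 192.46990/20 → 9 → J, 171.13871/10 → 17 → R; chars JR.
Square (2°×1°, digits 0–9): 12.46990/2 → 6, 1.13871/1 → 1; chars 61.
Subsquare (5′×2.5′, letters a–x): 0.46990/0.0833333 → 5 → f, 0.13871/0.0416667 → 3 → d; chars fd.
Extended square (30″×15″, digits 0–9): 0.05323/0.00833333 → 6, 0.01371/0.00416667 → 3; chars 63.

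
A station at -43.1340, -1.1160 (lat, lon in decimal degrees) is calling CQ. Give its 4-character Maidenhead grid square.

IE96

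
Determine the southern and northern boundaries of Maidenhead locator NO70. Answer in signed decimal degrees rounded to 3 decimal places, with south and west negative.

50.000, 51.000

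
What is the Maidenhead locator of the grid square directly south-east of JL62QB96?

Longitude extended square 9; +1 → 10, wraps to 0, carry into subsquare.
Longitude subsquare q = 16; +1 → 17 = r.
Latitude extended square 6; −1 → 5.

JL62rb05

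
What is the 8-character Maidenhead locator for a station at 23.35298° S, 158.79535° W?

BG06op45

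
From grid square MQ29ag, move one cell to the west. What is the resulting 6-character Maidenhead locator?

MQ19xg

Longitude subsquare a = 0; −1 → -1, wraps to 23 = x, carry into square.
Longitude square 2; −1 → 1.
The latitude characters are unchanged.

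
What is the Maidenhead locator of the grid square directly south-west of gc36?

Longitude square 3; −1 → 2.
Latitude square 6; −1 → 5.

GC25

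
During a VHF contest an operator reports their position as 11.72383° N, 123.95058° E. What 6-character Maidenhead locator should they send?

PK11xr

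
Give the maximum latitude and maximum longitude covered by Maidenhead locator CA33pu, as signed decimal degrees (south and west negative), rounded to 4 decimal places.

-86.1250, -132.6667

Field C=2, A=0: +2·20° lon, +0·10° lat → SW at lon -140°, lat -90°.
Square 3, 3: +3·2° lon, +3·1° lat → SW at lon -134°, lat -87°.
Subsquare p=15, u=20: +15·0.0833333° lon, +20·0.0416667° lat → SW at lon -132.75°, lat -86.1667°.
Cell spans 0.0833333° lon × 0.0416667° lat. NE corner is SW corner plus one full cell.
latitude -86.1250, longitude -132.6667.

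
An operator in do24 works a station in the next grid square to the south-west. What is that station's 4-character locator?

Longitude square 2; −1 → 1.
Latitude square 4; −1 → 3.

DO13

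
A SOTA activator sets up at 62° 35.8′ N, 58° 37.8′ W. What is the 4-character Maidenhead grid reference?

Offset from 180°W / 90°S: lon 121.37°, lat 152.60°.
Field (20°×10°, letters A–R): 121.37/20 → 6 → G, 152.60/10 → 15 → P; chars GP.
Square (2°×1°, digits 0–9): 1.37/2 → 0, 2.60/1 → 2; chars 02.

GP02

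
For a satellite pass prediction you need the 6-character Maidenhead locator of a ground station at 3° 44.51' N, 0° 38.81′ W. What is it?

IJ93qr

Add 180° to longitude and 90° to latitude: 179.3532, 93.7418.
Field: 179.3532/20 → 8 → I, 93.7418/10 → 9 → J; chars IJ.
Square: 19.3532/2 → 9, 3.7418/1 → 3; chars 93.
Subsquare: 1.3532/0.0833333 → 16 → q, 0.7418/0.0416667 → 17 → r; chars qr.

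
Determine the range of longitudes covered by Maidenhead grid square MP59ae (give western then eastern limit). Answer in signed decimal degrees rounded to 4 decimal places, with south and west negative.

Field M=12, P=15: +12·20° lon, +15·10° lat → SW at lon 60°, lat 60°.
Square 5, 9: +5·2° lon, +9·1° lat → SW at lon 70°, lat 69°.
Subsquare a=0, e=4: +0·0.0833333° lon, +4·0.0416667° lat → SW at lon 70°, lat 69.1667°.
Cell spans 0.0833333° lon × 0.0416667° lat.
west 70.0000, east 70.0833.

70.0000, 70.0833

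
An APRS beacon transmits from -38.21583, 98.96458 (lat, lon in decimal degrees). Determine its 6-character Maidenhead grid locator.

NF91ls

Offset from 180°W / 90°S: lon 278.9646°, lat 51.7842°.
Field (20°×10°, letters A–R): lon ⌊278.9646/20⌋ = 13 → N; lat ⌊51.7842/10⌋ = 5 → F.
Square (2°×1°, digits 0–9): lon ⌊18.9646/2⌋ = 9; lat ⌊1.7842/1⌋ = 1.
Subsquare (5′×2.5′, letters a–x): lon ⌊0.9646/0.0833333⌋ = 11 → l; lat ⌊0.7842/0.0416667⌋ = 18 → s.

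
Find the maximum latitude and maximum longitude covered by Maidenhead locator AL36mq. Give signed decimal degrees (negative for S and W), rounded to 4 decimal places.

Field A=0, L=11: +0·20° lon, +11·10° lat → SW at lon -180°, lat 20°.
Square 3, 6: +3·2° lon, +6·1° lat → SW at lon -174°, lat 26°.
Subsquare m=12, q=16: +12·0.0833333° lon, +16·0.0416667° lat → SW at lon -173°, lat 26.6667°.
Cell spans 0.0833333° lon × 0.0416667° lat. NE corner is SW corner plus one full cell.
latitude 26.7083, longitude -172.9167.

26.7083, -172.9167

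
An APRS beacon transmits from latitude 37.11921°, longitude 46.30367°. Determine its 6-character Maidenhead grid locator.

LM37dc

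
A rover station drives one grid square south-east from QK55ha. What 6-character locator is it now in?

QK54ix

Longitude subsquare h = 7; +1 → 8 = i.
Latitude subsquare a = 0; −1 → -1, wraps to 23 = x, carry into square.
Latitude square 5; −1 → 4.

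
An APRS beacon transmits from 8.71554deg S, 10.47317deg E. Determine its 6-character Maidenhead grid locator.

Shift to the Maidenhead origin (180°W, 90°S): lon 190.4732, lat 81.2845.
Field: lon ⌊190.4732/20⌋ = 9 → J; lat ⌊81.2845/10⌋ = 8 → I.
Square: lon ⌊10.4732/2⌋ = 5; lat ⌊1.2845/1⌋ = 1.
Subsquare: lon ⌊0.4732/0.0833333⌋ = 5 → f; lat ⌊0.2845/0.0416667⌋ = 6 → g.

JI51fg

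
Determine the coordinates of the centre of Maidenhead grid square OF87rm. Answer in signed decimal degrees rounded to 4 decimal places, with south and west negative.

-32.4792, 117.4583

Field O=14, F=5: +14·20° lon, +5·10° lat → SW at lon 100°, lat -40°.
Square 8, 7: +8·2° lon, +7·1° lat → SW at lon 116°, lat -33°.
Subsquare r=17, m=12: +17·0.0833333° lon, +12·0.0416667° lat → SW at lon 117.417°, lat -32.5°.
Cell spans 0.0833333° lon × 0.0416667° lat. Centre is SW corner plus half of each.
latitude -32.4792, longitude 117.4583.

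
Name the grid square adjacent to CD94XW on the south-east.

Longitude subsquare x = 23; +1 → 24, wraps to 0 = a, carry into square.
Longitude square 9; +1 → 10, wraps to 0, carry into field.
Longitude field C = 2; +1 → 3 = D.
Latitude subsquare w = 22; −1 → 21 = v.

DD04av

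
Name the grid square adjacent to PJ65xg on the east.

PJ75ag

Longitude subsquare x = 23; +1 → 24, wraps to 0 = a, carry into square.
Longitude square 6; +1 → 7.
The latitude characters are unchanged.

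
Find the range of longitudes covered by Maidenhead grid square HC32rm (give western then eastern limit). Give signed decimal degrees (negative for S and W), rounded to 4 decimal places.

-32.5833, -32.5000

Field H=7, C=2: +7·20° lon, +2·10° lat → SW at lon -40°, lat -70°.
Square 3, 2: +3·2° lon, +2·1° lat → SW at lon -34°, lat -68°.
Subsquare r=17, m=12: +17·0.0833333° lon, +12·0.0416667° lat → SW at lon -32.5833°, lat -67.5°.
Cell spans 0.0833333° lon × 0.0416667° lat.
west -32.5833, east -32.5000.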